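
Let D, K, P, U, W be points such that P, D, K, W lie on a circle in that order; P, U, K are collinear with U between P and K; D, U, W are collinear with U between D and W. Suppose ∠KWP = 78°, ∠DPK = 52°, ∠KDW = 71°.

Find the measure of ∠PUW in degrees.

1. ∠KDP = 102°  [cyclic PDKW, opposite ∠D+∠W]
2. ∠DKP = 26°  [△PDK]
3. ∠KPW = 71°  [same arc KW]
4. ∠DWP = 26°  [same arc PD]
5. ∠PUW = 83°  [△PUW]

∠PUW = 83°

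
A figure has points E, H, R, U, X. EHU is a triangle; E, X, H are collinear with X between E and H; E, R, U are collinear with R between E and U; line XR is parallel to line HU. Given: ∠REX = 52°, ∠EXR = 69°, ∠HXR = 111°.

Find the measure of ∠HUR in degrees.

∠HUR = 59°

1. ∠ERX = 59°  [△EXR]
2. ∠URX = 121°  [linear pair at R on EU]
3. ∠HUR = 59°  [XR∥HU, co-interior at U–R]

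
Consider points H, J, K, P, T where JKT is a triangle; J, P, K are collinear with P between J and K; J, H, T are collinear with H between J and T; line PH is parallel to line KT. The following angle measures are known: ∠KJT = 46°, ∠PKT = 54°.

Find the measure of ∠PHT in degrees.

1. ∠JKT = 54°  [P on ray KJ]
2. ∠JTK = 80°  [△JKT]
3. ∠JHP = 80°  [PH∥KT, corresponding at H]
4. ∠PHT = 100°  [linear pair at H on JT]

∠PHT = 100°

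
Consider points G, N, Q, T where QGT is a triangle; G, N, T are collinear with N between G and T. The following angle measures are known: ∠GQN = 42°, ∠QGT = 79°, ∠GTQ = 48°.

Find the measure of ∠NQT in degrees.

∠NQT = 11°

1. ∠NGQ = 79°  [N on ray GT]
2. ∠NTQ = 48°  [N on ray TG]
3. ∠GNQ = 59°  [△QGN]
4. ∠QNT = 121°  [linear pair at N on GT]
5. ∠NQT = 11°  [△QNT]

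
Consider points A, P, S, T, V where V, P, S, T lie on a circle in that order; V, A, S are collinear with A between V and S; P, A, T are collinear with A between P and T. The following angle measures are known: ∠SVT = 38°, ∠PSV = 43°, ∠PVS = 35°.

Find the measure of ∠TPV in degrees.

1. ∠SPT = 38°  [same arc ST]
2. ∠PAS = 99°  [△PAS]
3. ∠PAV = 81°  [linear pair at A on VS]
4. ∠TPV = 64°  [△VAP]

∠TPV = 64°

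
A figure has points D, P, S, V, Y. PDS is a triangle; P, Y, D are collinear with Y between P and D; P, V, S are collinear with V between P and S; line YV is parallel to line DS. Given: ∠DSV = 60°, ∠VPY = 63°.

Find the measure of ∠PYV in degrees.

∠PYV = 57°

1. ∠DSP = 60°  [V on ray SP]
2. ∠DPS = 63°  [Y on PD, V on PS]
3. ∠PDS = 57°  [△PDS]
4. ∠PYV = 57°  [YV∥DS, corresponding at Y]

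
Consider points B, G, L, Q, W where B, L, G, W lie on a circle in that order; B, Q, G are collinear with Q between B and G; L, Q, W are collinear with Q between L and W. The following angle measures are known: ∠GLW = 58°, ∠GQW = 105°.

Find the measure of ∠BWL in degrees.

∠BWL = 47°

1. ∠GBW = 58°  [same arc GW]
2. ∠BQW = 75°  [linear pair at Q on BG]
3. ∠BWL = 47°  [△BQW]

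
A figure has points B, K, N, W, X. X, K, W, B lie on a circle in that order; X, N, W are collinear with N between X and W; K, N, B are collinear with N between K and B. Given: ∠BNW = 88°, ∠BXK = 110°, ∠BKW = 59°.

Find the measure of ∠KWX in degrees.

1. ∠KNX = 88°  [vertical angles at N]
2. ∠KNW = 92°  [linear pair at N on XW]
3. ∠KWX = 29°  [△KNW]

∠KWX = 29°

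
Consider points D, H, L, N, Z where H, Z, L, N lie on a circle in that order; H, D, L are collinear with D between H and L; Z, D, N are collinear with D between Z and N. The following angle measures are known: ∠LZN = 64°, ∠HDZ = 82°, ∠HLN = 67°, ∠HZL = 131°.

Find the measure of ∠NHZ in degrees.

1. ∠LDN = 82°  [vertical angles at D]
2. ∠LNZ = 31°  [△LDN]
3. ∠NLZ = 85°  [△ZLN]
4. ∠NHZ = 95°  [cyclic HZLN, opposite ∠H+∠L]

∠NHZ = 95°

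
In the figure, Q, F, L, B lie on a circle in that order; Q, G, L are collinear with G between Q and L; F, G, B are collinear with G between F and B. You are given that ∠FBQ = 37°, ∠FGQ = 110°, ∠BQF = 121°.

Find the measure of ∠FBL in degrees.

1. ∠BFQ = 22°  [△QFB]
2. ∠BGL = 110°  [vertical angles at G]
3. ∠BLQ = 22°  [same arc QB]
4. ∠FBL = 48°  [△LGB]

∠FBL = 48°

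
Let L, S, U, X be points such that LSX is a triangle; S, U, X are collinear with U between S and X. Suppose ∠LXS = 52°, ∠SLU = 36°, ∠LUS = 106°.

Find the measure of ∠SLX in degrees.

∠SLX = 90°

1. ∠LSU = 38°  [△LSU]
2. ∠LSX = 38°  [U on ray SX]
3. ∠SLX = 90°  [△LSX]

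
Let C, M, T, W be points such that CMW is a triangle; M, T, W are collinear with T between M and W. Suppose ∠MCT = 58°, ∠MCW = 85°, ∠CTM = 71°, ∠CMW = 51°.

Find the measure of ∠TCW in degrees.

1. ∠CWM = 44°  [△CMW]
2. ∠CTW = 109°  [linear pair at T on MW]
3. ∠CWT = 44°  [T on ray WM]
4. ∠TCW = 27°  [△CTW]

∠TCW = 27°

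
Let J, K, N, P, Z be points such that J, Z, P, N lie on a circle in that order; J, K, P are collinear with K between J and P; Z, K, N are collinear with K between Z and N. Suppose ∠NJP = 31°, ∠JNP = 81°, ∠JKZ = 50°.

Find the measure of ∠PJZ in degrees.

1. ∠NZP = 31°  [same arc PN]
2. ∠JZP = 99°  [cyclic JZPN, opposite ∠Z+∠N]
3. ∠PKZ = 130°  [linear pair at K on JP]
4. ∠JPZ = 19°  [△ZKP]
5. ∠PJZ = 62°  [△JZP]

∠PJZ = 62°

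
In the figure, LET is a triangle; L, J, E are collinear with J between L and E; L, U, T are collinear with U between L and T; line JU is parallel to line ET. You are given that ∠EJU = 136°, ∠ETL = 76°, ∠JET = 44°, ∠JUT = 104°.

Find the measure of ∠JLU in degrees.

1. ∠LJU = 44°  [linear pair at J on LE]
2. ∠JUL = 76°  [JU∥ET, corresponding at U]
3. ∠JLU = 60°  [△LJU]

∠JLU = 60°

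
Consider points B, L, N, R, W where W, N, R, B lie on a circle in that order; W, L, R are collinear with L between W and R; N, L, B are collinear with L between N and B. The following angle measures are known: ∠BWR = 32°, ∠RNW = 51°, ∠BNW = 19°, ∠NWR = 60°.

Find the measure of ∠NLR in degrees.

1. ∠BNR = 32°  [same arc RB]
2. ∠NRW = 69°  [△WNR]
3. ∠NLR = 79°  [△NLR]

∠NLR = 79°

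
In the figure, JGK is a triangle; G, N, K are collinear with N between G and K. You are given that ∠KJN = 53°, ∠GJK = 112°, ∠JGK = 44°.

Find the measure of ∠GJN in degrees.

∠GJN = 59°

1. ∠GKJ = 24°  [△JGK]
2. ∠JGN = 44°  [N on ray GK]
3. ∠JKN = 24°  [N on ray KG]
4. ∠JNK = 103°  [△JNK]
5. ∠GNJ = 77°  [linear pair at N on GK]
6. ∠GJN = 59°  [△JGN]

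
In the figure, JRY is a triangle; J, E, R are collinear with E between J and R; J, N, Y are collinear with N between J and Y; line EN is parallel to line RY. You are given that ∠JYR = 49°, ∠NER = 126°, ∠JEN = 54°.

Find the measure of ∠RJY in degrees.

1. ∠ENJ = 49°  [EN∥RY, corresponding at N]
2. ∠EJN = 77°  [△JEN]
3. ∠RJY = 77°  [E on JR, N on JY]

∠RJY = 77°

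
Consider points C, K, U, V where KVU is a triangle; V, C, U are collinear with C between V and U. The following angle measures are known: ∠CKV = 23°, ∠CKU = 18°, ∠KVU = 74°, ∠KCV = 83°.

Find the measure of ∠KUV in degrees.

1. ∠KCU = 97°  [linear pair at C on VU]
2. ∠CUK = 65°  [△KCU]
3. ∠KUV = 65°  [C on ray UV]

∠KUV = 65°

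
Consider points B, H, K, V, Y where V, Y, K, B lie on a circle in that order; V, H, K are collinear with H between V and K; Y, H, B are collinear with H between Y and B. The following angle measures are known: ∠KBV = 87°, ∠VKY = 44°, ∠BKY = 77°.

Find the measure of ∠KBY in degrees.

1. ∠KYV = 93°  [cyclic VYKB, opposite ∠Y+∠B]
2. ∠KVY = 43°  [△VYK]
3. ∠KBY = 43°  [same arc YK]

∠KBY = 43°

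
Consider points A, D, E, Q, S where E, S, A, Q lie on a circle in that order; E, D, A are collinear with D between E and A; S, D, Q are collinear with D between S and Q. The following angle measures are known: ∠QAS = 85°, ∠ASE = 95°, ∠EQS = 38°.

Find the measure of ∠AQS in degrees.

∠AQS = 47°

1. ∠EAS = 38°  [same arc ES]
2. ∠AES = 47°  [△ESA]
3. ∠AQS = 47°  [same arc SA]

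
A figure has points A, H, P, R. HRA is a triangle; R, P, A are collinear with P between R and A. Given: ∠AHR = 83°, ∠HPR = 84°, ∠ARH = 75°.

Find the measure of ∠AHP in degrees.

1. ∠HAR = 22°  [△HRA]
2. ∠APH = 96°  [linear pair at P on RA]
3. ∠HAP = 22°  [P on ray AR]
4. ∠AHP = 62°  [△HPA]

∠AHP = 62°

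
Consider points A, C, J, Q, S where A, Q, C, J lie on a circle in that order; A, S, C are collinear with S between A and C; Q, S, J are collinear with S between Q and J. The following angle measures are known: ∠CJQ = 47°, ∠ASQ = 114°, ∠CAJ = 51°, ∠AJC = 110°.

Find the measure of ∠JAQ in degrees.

∠JAQ = 98°

1. ∠CQJ = 51°  [same arc CJ]
2. ∠JCQ = 82°  [△QCJ]
3. ∠JAQ = 98°  [cyclic AQCJ, opposite ∠A+∠C]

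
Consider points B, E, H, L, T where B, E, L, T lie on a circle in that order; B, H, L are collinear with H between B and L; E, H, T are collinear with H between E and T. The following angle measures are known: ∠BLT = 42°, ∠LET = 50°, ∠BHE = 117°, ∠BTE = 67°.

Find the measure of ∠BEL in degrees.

∠BEL = 92°

1. ∠BET = 42°  [same arc BT]
2. ∠EBL = 21°  [△BHE]
3. ∠BLE = 67°  [same arc BE]
4. ∠BEL = 92°  [△BEL]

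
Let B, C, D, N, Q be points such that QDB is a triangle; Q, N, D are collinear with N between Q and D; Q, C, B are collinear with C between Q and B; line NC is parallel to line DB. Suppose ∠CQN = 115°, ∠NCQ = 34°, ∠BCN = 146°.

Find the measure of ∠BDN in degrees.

∠BDN = 31°

1. ∠CNQ = 31°  [△QNC]
2. ∠CND = 149°  [linear pair at N on QD]
3. ∠BDN = 31°  [NC∥DB, co-interior at D–N]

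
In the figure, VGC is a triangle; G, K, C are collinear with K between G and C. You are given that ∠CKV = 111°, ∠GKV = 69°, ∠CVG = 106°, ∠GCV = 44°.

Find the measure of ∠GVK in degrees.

∠GVK = 81°

1. ∠CGV = 30°  [△VGC]
2. ∠KGV = 30°  [K on ray GC]
3. ∠GVK = 81°  [△VGK]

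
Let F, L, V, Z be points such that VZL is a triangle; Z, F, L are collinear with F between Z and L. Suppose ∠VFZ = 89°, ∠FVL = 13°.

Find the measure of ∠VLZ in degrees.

∠VLZ = 76°

1. ∠LFV = 91°  [linear pair at F on ZL]
2. ∠FLV = 76°  [△VFL]
3. ∠VLZ = 76°  [F on ray LZ]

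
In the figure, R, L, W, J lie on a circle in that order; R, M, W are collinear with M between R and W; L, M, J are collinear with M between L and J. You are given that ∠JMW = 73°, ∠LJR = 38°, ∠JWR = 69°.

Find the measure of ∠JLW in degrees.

∠JLW = 35°

1. ∠LMR = 73°  [vertical angles at M]
2. ∠LWR = 38°  [same arc RL]
3. ∠LMW = 107°  [linear pair at M on RW]
4. ∠JLW = 35°  [△LMW]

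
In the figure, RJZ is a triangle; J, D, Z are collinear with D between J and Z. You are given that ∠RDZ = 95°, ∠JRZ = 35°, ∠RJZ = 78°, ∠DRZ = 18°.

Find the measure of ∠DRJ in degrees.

∠DRJ = 17°

1. ∠JDR = 85°  [linear pair at D on JZ]
2. ∠DJR = 78°  [D on ray JZ]
3. ∠DRJ = 17°  [△RJD]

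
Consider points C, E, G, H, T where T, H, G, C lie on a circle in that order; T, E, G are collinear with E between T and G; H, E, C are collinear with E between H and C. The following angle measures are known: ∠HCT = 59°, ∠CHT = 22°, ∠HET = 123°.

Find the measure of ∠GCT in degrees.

∠GCT = 94°

1. ∠HGT = 59°  [same arc TH]
2. ∠GTH = 35°  [△TEH]
3. ∠GHT = 86°  [△THG]
4. ∠GCT = 94°  [cyclic THGC, opposite ∠H+∠C]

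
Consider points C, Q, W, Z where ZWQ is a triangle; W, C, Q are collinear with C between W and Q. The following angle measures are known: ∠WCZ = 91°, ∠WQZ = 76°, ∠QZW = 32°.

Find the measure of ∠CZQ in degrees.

1. ∠QCZ = 89°  [linear pair at C on WQ]
2. ∠CQZ = 76°  [C on ray QW]
3. ∠CZQ = 15°  [△ZCQ]

∠CZQ = 15°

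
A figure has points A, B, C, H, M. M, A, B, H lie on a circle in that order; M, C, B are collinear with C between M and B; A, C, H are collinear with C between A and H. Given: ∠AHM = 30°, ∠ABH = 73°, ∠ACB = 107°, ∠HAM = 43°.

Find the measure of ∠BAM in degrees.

∠BAM = 86°

1. ∠ABM = 30°  [same arc MA]
2. ∠ACM = 73°  [linear pair at C on MB]
3. ∠AMB = 64°  [△MCA]
4. ∠BAM = 86°  [△MAB]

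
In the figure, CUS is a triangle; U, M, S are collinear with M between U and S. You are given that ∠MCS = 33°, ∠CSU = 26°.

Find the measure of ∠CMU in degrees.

∠CMU = 59°

1. ∠CSM = 26°  [M on ray SU]
2. ∠CMS = 121°  [△CMS]
3. ∠CMU = 59°  [linear pair at M on US]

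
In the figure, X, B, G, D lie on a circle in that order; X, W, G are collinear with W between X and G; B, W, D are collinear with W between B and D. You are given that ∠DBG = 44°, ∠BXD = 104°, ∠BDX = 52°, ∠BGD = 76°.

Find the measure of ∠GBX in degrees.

∠GBX = 68°

1. ∠BDG = 60°  [△BGD]
2. ∠BGX = 52°  [same arc XB]
3. ∠BXG = 60°  [same arc BG]
4. ∠GBX = 68°  [△XBG]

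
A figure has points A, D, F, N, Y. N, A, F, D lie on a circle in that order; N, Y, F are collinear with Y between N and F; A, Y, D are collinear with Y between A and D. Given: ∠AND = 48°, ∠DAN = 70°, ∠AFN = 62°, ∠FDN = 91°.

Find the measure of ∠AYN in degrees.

1. ∠FAN = 89°  [cyclic NAFD, opposite ∠A+∠D]
2. ∠ANF = 29°  [△NAF]
3. ∠AYN = 81°  [△NYA]

∠AYN = 81°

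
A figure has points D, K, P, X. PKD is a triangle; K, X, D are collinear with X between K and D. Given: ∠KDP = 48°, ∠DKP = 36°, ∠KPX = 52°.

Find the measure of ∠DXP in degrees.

∠DXP = 88°

1. ∠PKX = 36°  [X on ray KD]
2. ∠KXP = 92°  [△PKX]
3. ∠DXP = 88°  [linear pair at X on KD]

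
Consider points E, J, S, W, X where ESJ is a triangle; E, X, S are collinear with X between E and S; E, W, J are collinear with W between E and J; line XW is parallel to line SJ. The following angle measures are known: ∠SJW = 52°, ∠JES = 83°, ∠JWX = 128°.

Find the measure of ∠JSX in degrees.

∠JSX = 45°

1. ∠EJS = 52°  [W on ray JE]
2. ∠ESJ = 45°  [△ESJ]
3. ∠JSX = 45°  [X on ray SE]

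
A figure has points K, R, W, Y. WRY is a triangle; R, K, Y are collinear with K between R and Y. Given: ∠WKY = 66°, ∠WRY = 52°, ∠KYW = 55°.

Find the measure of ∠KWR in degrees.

1. ∠RKW = 114°  [linear pair at K on RY]
2. ∠KRW = 52°  [K on ray RY]
3. ∠KWR = 14°  [△WRK]

∠KWR = 14°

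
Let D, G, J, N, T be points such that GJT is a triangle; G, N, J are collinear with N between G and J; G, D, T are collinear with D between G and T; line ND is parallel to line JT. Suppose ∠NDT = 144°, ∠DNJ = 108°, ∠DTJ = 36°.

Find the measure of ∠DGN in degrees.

1. ∠GDN = 36°  [linear pair at D on GT]
2. ∠DNG = 72°  [linear pair at N on GJ]
3. ∠DGN = 72°  [△GND]

∠DGN = 72°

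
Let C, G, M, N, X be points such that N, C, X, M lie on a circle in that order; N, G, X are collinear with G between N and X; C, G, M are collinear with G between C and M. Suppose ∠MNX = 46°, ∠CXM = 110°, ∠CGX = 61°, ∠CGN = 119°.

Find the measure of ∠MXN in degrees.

1. ∠MCX = 46°  [same arc XM]
2. ∠CMX = 24°  [△CXM]
3. ∠MGX = 119°  [vertical angles at G]
4. ∠MXN = 37°  [△XGM]

∠MXN = 37°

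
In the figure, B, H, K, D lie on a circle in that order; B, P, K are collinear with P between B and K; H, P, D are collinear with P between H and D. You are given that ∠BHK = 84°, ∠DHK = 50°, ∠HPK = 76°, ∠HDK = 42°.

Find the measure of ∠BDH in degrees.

1. ∠DBK = 50°  [same arc KD]
2. ∠BPD = 76°  [vertical angles at P]
3. ∠BDH = 54°  [△BPD]

∠BDH = 54°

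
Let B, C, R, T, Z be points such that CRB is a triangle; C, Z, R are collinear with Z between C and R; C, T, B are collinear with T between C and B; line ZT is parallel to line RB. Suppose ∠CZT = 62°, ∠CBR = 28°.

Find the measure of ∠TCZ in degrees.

∠TCZ = 90°

1. ∠BRC = 62°  [ZT∥RB, corresponding at Z]
2. ∠BCR = 90°  [△CRB]
3. ∠TCZ = 90°  [Z on CR, T on CB]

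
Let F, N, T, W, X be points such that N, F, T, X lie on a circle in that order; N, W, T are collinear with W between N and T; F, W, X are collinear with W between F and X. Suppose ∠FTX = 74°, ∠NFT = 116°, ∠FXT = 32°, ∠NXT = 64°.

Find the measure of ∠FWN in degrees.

1. ∠TFX = 74°  [△FTX]
2. ∠FNT = 32°  [same arc FT]
3. ∠FTN = 32°  [△NFT]
4. ∠FWT = 74°  [△FWT]
5. ∠FWN = 106°  [linear pair at W on NT]

∠FWN = 106°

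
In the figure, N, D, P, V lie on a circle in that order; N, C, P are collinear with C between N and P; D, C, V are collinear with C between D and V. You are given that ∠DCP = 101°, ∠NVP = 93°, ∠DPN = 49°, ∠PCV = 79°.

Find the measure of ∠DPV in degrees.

1. ∠DCN = 79°  [linear pair at C on NP]
2. ∠NDP = 87°  [cyclic NDPV, opposite ∠D+∠V]
3. ∠DVN = 49°  [same arc ND]
4. ∠DNP = 44°  [△NDP]
5. ∠NDV = 57°  [△NCD]
6. ∠DNV = 74°  [△NDV]
7. ∠DPV = 106°  [cyclic NDPV, opposite ∠N+∠P]

∠DPV = 106°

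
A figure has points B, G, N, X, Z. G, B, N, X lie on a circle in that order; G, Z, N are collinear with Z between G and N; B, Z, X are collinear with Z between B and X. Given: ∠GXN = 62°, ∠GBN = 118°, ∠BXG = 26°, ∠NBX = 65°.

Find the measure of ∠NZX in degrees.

1. ∠BNG = 26°  [same arc GB]
2. ∠NGX = 65°  [same arc NX]
3. ∠BGN = 36°  [△GBN]
4. ∠GNX = 53°  [△GNX]
5. ∠BXN = 36°  [same arc BN]
6. ∠NZX = 91°  [△NZX]

∠NZX = 91°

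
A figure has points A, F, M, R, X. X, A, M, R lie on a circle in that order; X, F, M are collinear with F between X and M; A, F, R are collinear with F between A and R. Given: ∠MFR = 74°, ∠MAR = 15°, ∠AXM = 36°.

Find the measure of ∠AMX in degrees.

∠AMX = 59°

1. ∠AFX = 74°  [vertical angles at F]
2. ∠AFM = 106°  [linear pair at F on XM]
3. ∠AMX = 59°  [△AFM]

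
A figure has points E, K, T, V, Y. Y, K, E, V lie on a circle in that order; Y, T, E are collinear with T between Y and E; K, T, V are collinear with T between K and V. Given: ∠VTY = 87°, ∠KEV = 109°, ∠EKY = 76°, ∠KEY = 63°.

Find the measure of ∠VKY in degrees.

1. ∠KYV = 71°  [cyclic YKEV, opposite ∠Y+∠E]
2. ∠KVY = 63°  [same arc YK]
3. ∠VKY = 46°  [△YKV]

∠VKY = 46°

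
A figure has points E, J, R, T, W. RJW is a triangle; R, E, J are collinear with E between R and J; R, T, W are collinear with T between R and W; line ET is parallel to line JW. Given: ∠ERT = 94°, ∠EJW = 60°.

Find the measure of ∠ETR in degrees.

1. ∠JRW = 94°  [E on RJ, T on RW]
2. ∠RJW = 60°  [E on ray JR]
3. ∠JWR = 26°  [△RJW]
4. ∠ETR = 26°  [ET∥JW, corresponding at T]

∠ETR = 26°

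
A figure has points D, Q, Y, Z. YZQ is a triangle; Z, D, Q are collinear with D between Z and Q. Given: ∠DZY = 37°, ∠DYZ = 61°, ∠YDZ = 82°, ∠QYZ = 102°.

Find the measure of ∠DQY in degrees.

∠DQY = 41°

1. ∠QZY = 37°  [D on ray ZQ]
2. ∠YQZ = 41°  [△YZQ]
3. ∠DQY = 41°  [D on ray QZ]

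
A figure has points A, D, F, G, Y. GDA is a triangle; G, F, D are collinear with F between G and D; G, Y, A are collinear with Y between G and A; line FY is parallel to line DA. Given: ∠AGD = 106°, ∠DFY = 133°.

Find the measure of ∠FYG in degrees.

1. ∠FGY = 106°  [F on GD, Y on GA]
2. ∠GFY = 47°  [linear pair at F on GD]
3. ∠FYG = 27°  [△GFY]

∠FYG = 27°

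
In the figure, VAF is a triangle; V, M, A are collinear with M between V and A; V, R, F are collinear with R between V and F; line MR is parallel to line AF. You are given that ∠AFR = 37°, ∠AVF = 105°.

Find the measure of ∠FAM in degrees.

1. ∠AFV = 37°  [R on ray FV]
2. ∠FAV = 38°  [△VAF]
3. ∠FAM = 38°  [M on ray AV]

∠FAM = 38°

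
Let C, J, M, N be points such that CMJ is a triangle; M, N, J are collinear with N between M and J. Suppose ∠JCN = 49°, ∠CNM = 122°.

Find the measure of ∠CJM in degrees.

∠CJM = 73°

1. ∠CNJ = 58°  [linear pair at N on MJ]
2. ∠CJN = 73°  [△CNJ]
3. ∠CJM = 73°  [N on ray JM]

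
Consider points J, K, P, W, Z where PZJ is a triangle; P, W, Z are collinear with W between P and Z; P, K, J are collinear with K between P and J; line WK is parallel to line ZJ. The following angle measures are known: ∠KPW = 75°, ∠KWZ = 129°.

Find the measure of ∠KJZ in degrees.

∠KJZ = 54°

1. ∠KWP = 51°  [linear pair at W on PZ]
2. ∠PKW = 54°  [△PWK]
3. ∠JKW = 126°  [linear pair at K on PJ]
4. ∠KJZ = 54°  [WK∥ZJ, co-interior at J–K]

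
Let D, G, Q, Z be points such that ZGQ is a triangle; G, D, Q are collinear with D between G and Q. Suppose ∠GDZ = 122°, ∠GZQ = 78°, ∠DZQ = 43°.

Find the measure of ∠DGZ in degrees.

1. ∠QDZ = 58°  [linear pair at D on GQ]
2. ∠DQZ = 79°  [△ZDQ]
3. ∠GQZ = 79°  [D on ray QG]
4. ∠QGZ = 23°  [△ZGQ]
5. ∠DGZ = 23°  [D on ray GQ]

∠DGZ = 23°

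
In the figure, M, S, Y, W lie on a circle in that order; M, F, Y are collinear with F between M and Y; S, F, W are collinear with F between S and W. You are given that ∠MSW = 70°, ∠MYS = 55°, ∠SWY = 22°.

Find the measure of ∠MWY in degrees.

∠MWY = 77°

1. ∠SMY = 22°  [same arc SY]
2. ∠MSY = 103°  [△MSY]
3. ∠MWY = 77°  [cyclic MSYW, opposite ∠S+∠W]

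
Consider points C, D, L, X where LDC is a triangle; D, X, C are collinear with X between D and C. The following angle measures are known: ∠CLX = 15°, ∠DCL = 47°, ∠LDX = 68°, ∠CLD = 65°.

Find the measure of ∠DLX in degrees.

1. ∠LCX = 47°  [X on ray CD]
2. ∠CXL = 118°  [△LXC]
3. ∠DXL = 62°  [linear pair at X on DC]
4. ∠DLX = 50°  [△LDX]

∠DLX = 50°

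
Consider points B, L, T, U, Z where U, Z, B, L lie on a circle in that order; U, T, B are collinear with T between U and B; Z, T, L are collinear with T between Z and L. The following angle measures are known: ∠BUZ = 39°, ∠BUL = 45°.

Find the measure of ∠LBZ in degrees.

∠LBZ = 96°

1. ∠BLZ = 39°  [same arc ZB]
2. ∠BZL = 45°  [same arc BL]
3. ∠LBZ = 96°  [△ZBL]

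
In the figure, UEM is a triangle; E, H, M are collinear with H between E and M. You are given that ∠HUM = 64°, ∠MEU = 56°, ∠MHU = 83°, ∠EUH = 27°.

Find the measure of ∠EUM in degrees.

∠EUM = 91°

1. ∠HMU = 33°  [△UHM]
2. ∠EMU = 33°  [H on ray ME]
3. ∠EUM = 91°  [△UEM]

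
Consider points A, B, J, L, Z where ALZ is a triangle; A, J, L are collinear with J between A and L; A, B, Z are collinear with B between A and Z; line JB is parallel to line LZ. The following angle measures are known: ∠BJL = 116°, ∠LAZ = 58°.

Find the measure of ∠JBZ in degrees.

∠JBZ = 122°

1. ∠AJB = 64°  [linear pair at J on AL]
2. ∠BAJ = 58°  [J on AL, B on AZ]
3. ∠ABJ = 58°  [△AJB]
4. ∠JBZ = 122°  [linear pair at B on AZ]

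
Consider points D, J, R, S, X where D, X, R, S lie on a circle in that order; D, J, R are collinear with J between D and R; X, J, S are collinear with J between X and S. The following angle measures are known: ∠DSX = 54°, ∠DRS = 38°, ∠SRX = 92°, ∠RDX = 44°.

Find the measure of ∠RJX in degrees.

1. ∠DXS = 38°  [same arc DS]
2. ∠DJX = 98°  [△DJX]
3. ∠RJX = 82°  [linear pair at J on DR]

∠RJX = 82°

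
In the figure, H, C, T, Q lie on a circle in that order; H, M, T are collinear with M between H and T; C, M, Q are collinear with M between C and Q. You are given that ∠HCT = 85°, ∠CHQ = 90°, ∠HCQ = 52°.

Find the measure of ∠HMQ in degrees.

∠HMQ = 109°

1. ∠HQT = 95°  [cyclic HCTQ, opposite ∠C+∠Q]
2. ∠CQH = 38°  [△HCQ]
3. ∠HTQ = 52°  [same arc HQ]
4. ∠QHT = 33°  [△HTQ]
5. ∠HMQ = 109°  [△HMQ]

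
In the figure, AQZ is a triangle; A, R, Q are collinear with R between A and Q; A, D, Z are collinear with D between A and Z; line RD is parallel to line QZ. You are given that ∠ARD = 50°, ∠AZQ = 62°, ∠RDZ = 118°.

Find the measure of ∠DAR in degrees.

∠DAR = 68°

1. ∠AQZ = 50°  [RD∥QZ, corresponding at R]
2. ∠QAZ = 68°  [△AQZ]
3. ∠DAR = 68°  [R on AQ, D on AZ]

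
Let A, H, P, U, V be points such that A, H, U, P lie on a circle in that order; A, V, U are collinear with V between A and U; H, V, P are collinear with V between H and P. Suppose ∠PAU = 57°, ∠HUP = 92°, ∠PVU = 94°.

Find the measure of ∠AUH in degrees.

1. ∠PHU = 57°  [same arc UP]
2. ∠AVH = 94°  [vertical angles at V]
3. ∠HVU = 86°  [linear pair at V on AU]
4. ∠AUH = 37°  [△HVU]

∠AUH = 37°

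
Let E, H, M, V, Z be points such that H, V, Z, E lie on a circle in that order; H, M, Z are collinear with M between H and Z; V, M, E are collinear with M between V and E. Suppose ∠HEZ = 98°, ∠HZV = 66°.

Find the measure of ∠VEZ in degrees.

∠VEZ = 32°

1. ∠HVZ = 82°  [cyclic HVZE, opposite ∠V+∠E]
2. ∠VHZ = 32°  [△HVZ]
3. ∠VEZ = 32°  [same arc VZ]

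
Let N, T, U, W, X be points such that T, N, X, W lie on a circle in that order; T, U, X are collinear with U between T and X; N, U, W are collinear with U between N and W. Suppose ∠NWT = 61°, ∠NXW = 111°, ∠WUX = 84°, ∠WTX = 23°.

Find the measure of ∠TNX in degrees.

∠TNX = 73°

1. ∠NXT = 61°  [same arc TN]
2. ∠NTW = 69°  [cyclic TNXW, opposite ∠T+∠X]
3. ∠NUT = 84°  [vertical angles at U]
4. ∠TNW = 50°  [△TNW]
5. ∠NTX = 46°  [△TUN]
6. ∠TNX = 73°  [△TNX]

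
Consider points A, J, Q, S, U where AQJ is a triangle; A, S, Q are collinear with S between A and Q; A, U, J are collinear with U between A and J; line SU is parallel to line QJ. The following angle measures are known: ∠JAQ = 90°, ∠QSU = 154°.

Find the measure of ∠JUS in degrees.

1. ∠SAU = 90°  [S on AQ, U on AJ]
2. ∠ASU = 26°  [linear pair at S on AQ]
3. ∠AUS = 64°  [△ASU]
4. ∠JUS = 116°  [linear pair at U on AJ]

∠JUS = 116°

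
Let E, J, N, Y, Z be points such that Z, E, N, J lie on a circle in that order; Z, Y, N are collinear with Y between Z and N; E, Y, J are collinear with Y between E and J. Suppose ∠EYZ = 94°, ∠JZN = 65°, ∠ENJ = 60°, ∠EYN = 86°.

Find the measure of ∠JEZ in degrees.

∠JEZ = 31°

1. ∠JYN = 94°  [vertical angles at Y]
2. ∠JEN = 65°  [same arc NJ]
3. ∠EJN = 55°  [△ENJ]
4. ∠JNZ = 31°  [△NYJ]
5. ∠JEZ = 31°  [same arc ZJ]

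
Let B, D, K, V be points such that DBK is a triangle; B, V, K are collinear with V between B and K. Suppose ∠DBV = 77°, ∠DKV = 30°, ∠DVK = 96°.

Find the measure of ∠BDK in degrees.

∠BDK = 73°

1. ∠DBK = 77°  [V on ray BK]
2. ∠BKD = 30°  [V on ray KB]
3. ∠BDK = 73°  [△DBK]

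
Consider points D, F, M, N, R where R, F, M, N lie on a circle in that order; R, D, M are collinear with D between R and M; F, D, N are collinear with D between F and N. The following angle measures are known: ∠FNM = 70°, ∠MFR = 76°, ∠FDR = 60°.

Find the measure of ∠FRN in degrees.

∠FRN = 96°

1. ∠FRM = 70°  [same arc FM]
2. ∠FMR = 34°  [△RFM]
3. ∠NFR = 50°  [△RDF]
4. ∠FNR = 34°  [same arc RF]
5. ∠FRN = 96°  [△RFN]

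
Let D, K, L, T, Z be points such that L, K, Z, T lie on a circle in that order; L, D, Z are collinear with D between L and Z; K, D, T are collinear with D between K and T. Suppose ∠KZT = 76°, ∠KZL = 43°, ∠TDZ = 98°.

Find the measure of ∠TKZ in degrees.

∠TKZ = 55°

1. ∠KTL = 43°  [same arc LK]
2. ∠LDT = 82°  [linear pair at D on LZ]
3. ∠TLZ = 55°  [△LDT]
4. ∠TKZ = 55°  [same arc ZT]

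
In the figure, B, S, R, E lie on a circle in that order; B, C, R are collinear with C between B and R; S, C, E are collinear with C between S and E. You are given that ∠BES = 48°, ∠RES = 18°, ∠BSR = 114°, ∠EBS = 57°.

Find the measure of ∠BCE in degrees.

∠BCE = 93°

1. ∠BSE = 75°  [△BSE]
2. ∠BER = 66°  [cyclic BSRE, opposite ∠S+∠E]
3. ∠BRE = 75°  [same arc BE]
4. ∠EBR = 39°  [△BRE]
5. ∠BCE = 93°  [△BCE]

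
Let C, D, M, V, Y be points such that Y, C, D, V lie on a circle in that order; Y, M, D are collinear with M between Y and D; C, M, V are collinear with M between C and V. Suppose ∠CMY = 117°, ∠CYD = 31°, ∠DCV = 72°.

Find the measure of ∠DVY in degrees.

1. ∠DMV = 117°  [vertical angles at M]
2. ∠CVD = 31°  [same arc CD]
3. ∠DYV = 72°  [same arc DV]
4. ∠VDY = 32°  [△DMV]
5. ∠DVY = 76°  [△YDV]

∠DVY = 76°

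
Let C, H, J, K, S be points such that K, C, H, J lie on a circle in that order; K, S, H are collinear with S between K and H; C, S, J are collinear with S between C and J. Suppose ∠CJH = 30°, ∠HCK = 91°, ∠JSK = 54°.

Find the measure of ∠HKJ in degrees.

1. ∠CKH = 30°  [same arc CH]
2. ∠CHK = 59°  [△KCH]
3. ∠CJK = 59°  [same arc KC]
4. ∠HKJ = 67°  [△KSJ]

∠HKJ = 67°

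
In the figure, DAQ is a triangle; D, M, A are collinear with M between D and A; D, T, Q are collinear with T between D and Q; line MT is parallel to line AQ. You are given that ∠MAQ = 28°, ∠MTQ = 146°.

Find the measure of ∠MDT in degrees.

∠MDT = 118°

1. ∠DAQ = 28°  [M on ray AD]
2. ∠DTM = 34°  [linear pair at T on DQ]
3. ∠DMT = 28°  [MT∥AQ, corresponding at M]
4. ∠MDT = 118°  [△DMT]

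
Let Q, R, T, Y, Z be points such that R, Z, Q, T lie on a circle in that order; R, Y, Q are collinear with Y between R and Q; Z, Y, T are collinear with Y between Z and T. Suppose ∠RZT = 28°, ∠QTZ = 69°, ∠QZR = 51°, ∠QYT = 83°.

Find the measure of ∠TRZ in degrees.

∠TRZ = 92°

1. ∠QRZ = 69°  [same arc ZQ]
2. ∠RQZ = 60°  [△RZQ]
3. ∠RTZ = 60°  [same arc RZ]
4. ∠TRZ = 92°  [△RZT]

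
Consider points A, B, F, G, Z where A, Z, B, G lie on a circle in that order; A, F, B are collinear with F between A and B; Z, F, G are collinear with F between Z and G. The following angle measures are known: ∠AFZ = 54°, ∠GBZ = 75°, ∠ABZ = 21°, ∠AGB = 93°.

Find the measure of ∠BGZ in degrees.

∠BGZ = 72°

1. ∠BFZ = 126°  [linear pair at F on AB]
2. ∠BZG = 33°  [△ZFB]
3. ∠BGZ = 72°  [△ZBG]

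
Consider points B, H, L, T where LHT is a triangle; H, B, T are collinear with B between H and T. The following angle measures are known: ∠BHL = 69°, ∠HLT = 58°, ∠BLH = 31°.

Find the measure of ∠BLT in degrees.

1. ∠HBL = 80°  [△LHB]
2. ∠LHT = 69°  [B on ray HT]
3. ∠HTL = 53°  [△LHT]
4. ∠LBT = 100°  [linear pair at B on HT]
5. ∠BTL = 53°  [B on ray TH]
6. ∠BLT = 27°  [△LBT]

∠BLT = 27°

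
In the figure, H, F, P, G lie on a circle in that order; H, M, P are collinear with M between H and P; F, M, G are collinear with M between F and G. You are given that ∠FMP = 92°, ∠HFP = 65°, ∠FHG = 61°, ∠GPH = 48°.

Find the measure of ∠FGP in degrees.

1. ∠GMH = 92°  [vertical angles at M]
2. ∠GMP = 88°  [linear pair at M on HP]
3. ∠FGP = 44°  [△PMG]

∠FGP = 44°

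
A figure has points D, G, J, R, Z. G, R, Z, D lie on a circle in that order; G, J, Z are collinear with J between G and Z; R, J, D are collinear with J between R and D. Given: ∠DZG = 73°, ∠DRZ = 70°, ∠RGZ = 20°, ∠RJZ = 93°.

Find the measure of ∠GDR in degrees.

1. ∠DGZ = 70°  [same arc ZD]
2. ∠DJG = 93°  [vertical angles at J]
3. ∠GDR = 17°  [△GJD]

∠GDR = 17°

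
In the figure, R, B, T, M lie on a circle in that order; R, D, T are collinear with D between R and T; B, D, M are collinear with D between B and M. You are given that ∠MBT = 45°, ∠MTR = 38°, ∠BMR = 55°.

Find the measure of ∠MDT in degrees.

1. ∠MRT = 45°  [same arc TM]
2. ∠MDR = 80°  [△RDM]
3. ∠MDT = 100°  [linear pair at D on RT]

∠MDT = 100°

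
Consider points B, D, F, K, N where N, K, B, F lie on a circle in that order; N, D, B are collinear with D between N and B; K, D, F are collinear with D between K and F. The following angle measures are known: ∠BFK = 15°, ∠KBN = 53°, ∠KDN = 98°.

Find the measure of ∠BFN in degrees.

1. ∠BNK = 15°  [same arc KB]
2. ∠BKN = 112°  [△NKB]
3. ∠BFN = 68°  [cyclic NKBF, opposite ∠K+∠F]

∠BFN = 68°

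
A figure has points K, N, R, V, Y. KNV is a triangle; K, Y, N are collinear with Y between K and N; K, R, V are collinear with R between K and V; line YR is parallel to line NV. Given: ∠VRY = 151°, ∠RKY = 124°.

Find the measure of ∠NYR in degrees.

1. ∠KRY = 29°  [linear pair at R on KV]
2. ∠KYR = 27°  [△KYR]
3. ∠NYR = 153°  [linear pair at Y on KN]

∠NYR = 153°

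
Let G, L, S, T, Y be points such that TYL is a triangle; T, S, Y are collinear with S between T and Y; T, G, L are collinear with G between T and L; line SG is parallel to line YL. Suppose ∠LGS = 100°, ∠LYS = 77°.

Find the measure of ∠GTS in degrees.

∠GTS = 23°

1. ∠SGT = 80°  [linear pair at G on TL]
2. ∠LYT = 77°  [S on ray YT]
3. ∠TLY = 80°  [SG∥YL, corresponding at G]
4. ∠LTY = 23°  [△TYL]
5. ∠GTS = 23°  [S on TY, G on TL]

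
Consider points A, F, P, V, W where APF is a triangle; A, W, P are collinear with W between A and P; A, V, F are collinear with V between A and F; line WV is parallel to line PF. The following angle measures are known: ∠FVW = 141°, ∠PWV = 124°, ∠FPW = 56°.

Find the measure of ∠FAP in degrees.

1. ∠AVW = 39°  [linear pair at V on AF]
2. ∠APF = 56°  [W on ray PA]
3. ∠AFP = 39°  [WV∥PF, corresponding at V]
4. ∠FAP = 85°  [△APF]

∠FAP = 85°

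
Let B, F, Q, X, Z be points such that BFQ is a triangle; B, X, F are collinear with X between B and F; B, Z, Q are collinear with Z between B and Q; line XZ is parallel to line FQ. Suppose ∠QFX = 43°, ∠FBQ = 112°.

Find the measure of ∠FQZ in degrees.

∠FQZ = 25°

1. ∠BFQ = 43°  [X on ray FB]
2. ∠BQF = 25°  [△BFQ]
3. ∠FQZ = 25°  [Z on ray QB]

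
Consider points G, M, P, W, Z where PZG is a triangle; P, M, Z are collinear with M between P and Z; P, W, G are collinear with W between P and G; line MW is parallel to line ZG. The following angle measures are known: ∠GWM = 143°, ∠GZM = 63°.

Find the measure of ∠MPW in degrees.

1. ∠MWP = 37°  [linear pair at W on PG]
2. ∠GZP = 63°  [M on ray ZP]
3. ∠PGZ = 37°  [MW∥ZG, corresponding at W]
4. ∠GPZ = 80°  [△PZG]
5. ∠MPW = 80°  [M on PZ, W on PG]

∠MPW = 80°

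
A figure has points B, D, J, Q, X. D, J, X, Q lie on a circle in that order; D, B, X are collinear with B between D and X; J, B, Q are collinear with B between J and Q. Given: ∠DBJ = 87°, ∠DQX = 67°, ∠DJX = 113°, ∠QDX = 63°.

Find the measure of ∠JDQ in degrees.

∠JDQ = 106°

1. ∠QBX = 87°  [vertical angles at B]
2. ∠DXQ = 50°  [△DXQ]
3. ∠DBQ = 93°  [linear pair at B on DX]
4. ∠DJQ = 50°  [same arc DQ]
5. ∠DQJ = 24°  [△DBQ]
6. ∠JDQ = 106°  [△DJQ]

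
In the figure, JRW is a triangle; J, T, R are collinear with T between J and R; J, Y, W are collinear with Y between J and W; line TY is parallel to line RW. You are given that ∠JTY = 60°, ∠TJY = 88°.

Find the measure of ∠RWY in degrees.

∠RWY = 32°

1. ∠JYT = 32°  [△JTY]
2. ∠TYW = 148°  [linear pair at Y on JW]
3. ∠RWY = 32°  [TY∥RW, co-interior at W–Y]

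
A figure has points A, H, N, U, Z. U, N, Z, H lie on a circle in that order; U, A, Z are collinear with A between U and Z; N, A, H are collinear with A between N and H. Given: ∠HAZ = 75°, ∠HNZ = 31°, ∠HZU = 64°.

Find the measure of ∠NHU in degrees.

∠NHU = 44°

1. ∠HAU = 105°  [linear pair at A on UZ]
2. ∠HUZ = 31°  [same arc ZH]
3. ∠NHU = 44°  [△UAH]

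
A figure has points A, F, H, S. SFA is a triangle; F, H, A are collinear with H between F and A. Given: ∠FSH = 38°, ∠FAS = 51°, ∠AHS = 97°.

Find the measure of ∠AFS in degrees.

1. ∠FHS = 83°  [linear pair at H on FA]
2. ∠HFS = 59°  [△SFH]
3. ∠AFS = 59°  [H on ray FA]

∠AFS = 59°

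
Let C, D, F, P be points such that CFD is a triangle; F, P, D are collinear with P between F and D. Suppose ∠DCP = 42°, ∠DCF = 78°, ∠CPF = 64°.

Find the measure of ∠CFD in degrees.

∠CFD = 80°

1. ∠CPD = 116°  [linear pair at P on FD]
2. ∠CDP = 22°  [△CPD]
3. ∠CDF = 22°  [P on ray DF]
4. ∠CFD = 80°  [△CFD]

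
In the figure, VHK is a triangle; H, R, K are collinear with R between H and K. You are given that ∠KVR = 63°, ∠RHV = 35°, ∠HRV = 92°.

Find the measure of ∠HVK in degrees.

1. ∠KHV = 35°  [R on ray HK]
2. ∠KRV = 88°  [linear pair at R on HK]
3. ∠RKV = 29°  [△VRK]
4. ∠HKV = 29°  [R on ray KH]
5. ∠HVK = 116°  [△VHK]

∠HVK = 116°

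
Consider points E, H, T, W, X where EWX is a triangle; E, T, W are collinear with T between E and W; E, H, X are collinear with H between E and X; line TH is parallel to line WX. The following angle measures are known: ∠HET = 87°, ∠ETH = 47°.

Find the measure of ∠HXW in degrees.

1. ∠EHT = 46°  [△ETH]
2. ∠THX = 134°  [linear pair at H on EX]
3. ∠HXW = 46°  [TH∥WX, co-interior at X–H]

∠HXW = 46°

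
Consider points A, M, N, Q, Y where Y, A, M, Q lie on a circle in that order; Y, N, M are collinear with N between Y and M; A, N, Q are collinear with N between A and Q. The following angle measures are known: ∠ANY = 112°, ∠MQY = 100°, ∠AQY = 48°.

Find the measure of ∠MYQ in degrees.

∠MYQ = 64°

1. ∠MNQ = 112°  [vertical angles at N]
2. ∠QNY = 68°  [linear pair at N on YM]
3. ∠MYQ = 64°  [△YNQ]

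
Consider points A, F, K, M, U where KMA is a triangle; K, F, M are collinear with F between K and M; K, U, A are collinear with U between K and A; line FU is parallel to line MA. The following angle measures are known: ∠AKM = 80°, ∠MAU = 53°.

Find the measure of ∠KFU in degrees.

∠KFU = 47°

1. ∠KAM = 53°  [U on ray AK]
2. ∠AMK = 47°  [△KMA]
3. ∠KFU = 47°  [FU∥MA, corresponding at F]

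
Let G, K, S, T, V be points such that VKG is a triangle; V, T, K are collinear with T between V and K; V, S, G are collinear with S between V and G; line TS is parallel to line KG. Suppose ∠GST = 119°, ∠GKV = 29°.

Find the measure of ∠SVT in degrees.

∠SVT = 90°

1. ∠TSV = 61°  [linear pair at S on VG]
2. ∠STV = 29°  [TS∥KG, corresponding at T]
3. ∠SVT = 90°  [△VTS]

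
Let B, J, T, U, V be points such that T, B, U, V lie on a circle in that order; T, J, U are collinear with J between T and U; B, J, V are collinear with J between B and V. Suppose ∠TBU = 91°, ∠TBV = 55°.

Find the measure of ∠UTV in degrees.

1. ∠TVU = 89°  [cyclic TBUV, opposite ∠B+∠V]
2. ∠TUV = 55°  [same arc TV]
3. ∠UTV = 36°  [△TUV]

∠UTV = 36°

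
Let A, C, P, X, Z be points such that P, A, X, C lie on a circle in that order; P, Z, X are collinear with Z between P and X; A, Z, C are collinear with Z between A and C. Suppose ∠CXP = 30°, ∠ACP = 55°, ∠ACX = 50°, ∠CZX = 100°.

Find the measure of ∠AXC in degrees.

1. ∠CAP = 30°  [same arc PC]
2. ∠APC = 95°  [△PAC]
3. ∠AXC = 85°  [cyclic PAXC, opposite ∠P+∠X]

∠AXC = 85°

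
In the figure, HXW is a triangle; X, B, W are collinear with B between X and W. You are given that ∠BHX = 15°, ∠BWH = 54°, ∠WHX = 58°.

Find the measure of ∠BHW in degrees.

1. ∠HWX = 54°  [B on ray WX]
2. ∠HXW = 68°  [△HXW]
3. ∠BXH = 68°  [B on ray XW]
4. ∠HBX = 97°  [△HXB]
5. ∠HBW = 83°  [linear pair at B on XW]
6. ∠BHW = 43°  [△HBW]

∠BHW = 43°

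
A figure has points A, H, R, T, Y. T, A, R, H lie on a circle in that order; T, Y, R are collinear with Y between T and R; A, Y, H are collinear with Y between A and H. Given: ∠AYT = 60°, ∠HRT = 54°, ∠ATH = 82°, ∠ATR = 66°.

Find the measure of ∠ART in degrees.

∠ART = 44°

1. ∠HAT = 54°  [△TYA]
2. ∠AHT = 44°  [△TAH]
3. ∠ART = 44°  [same arc TA]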